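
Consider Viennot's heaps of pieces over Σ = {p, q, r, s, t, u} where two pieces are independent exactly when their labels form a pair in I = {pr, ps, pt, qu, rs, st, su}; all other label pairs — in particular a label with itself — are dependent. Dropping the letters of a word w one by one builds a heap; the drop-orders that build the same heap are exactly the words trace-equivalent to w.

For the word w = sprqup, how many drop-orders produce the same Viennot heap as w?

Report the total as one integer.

#0=s has no predecessor
#1=p has no predecessor
#2=r has no predecessor
#3=q depends on [0:s, 1:p, 2:r]
#4=u depends on [1:p, 2:r]
#5=p depends on [3:q, 4:u]
sources: [0:s, 1:p, 2:r]
N(rest) = Σ N(rest − s) over sources s of rest; N(one piece) = 1:
  size 1 → [5]=1
  size 2 → [3,5]=1  [4,5]=1
  size 3 → [0,3,5]=1  [3,4,5]=2
  size 4 → [0,3,4,5]=3  [1,3,4,5]=2  [2,3,4,5]=2
  first=0(s) contributes 4
  first=1(p) contributes 5
  first=2(r) contributes 5
|[w]| = 14

14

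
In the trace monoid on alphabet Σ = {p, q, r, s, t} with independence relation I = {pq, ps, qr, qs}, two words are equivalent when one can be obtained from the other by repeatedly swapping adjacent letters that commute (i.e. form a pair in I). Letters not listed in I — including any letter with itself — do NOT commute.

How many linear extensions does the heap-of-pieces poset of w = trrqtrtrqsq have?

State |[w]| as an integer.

piece 0:t — minimal
piece 1:r rests on {0:t}
piece 2:r rests on {1:r}
piece 3:q rests on {0:t}
piece 4:t rests on {2:r, 3:q}
piece 5:r rests on {4:t}
piece 6:t rests on {5:r}
piece 7:r rests on {6:t}
piece 8:q rests on {6:t}
piece 9:s rests on {7:r}
piece 10:q rests on {8:q}
minimal pieces: {0:t}
ways to finish when only these pieces remain (= sum over removing one remaining piece with nothing left below it):
  1 left: {9}→1  {10}→1
  2 left: {7,9}→1  {8,10}→1  {9,10}→2
  3 left: {7,9,10}→3  {8,9,10}→3
  4 left: {7,8,9,10}→6
  5 left: {6,7,8,9,10}→6
  6 left: {5,6,7,8,9,10}→6
  7 left: {4,5,6,7,8,9,10}→6
  8 left: {2,4,5,6,7,8,9,10}→6  {3,4,5,6,7,8,9,10}→6
  9 left: {1,2,4,5,6,7,8,9,10}→6  {2,3,4,5,6,7,8,9,10}→12
  placing 0:t first → 18 extensions

18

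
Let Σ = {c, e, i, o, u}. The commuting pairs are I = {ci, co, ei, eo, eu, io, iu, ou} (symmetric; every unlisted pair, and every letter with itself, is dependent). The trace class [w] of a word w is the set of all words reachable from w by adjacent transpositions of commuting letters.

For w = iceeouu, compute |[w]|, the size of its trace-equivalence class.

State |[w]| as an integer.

252

#0=i has no predecessor
#1=c has no predecessor
#2=e depends on [1:c]
#3=e depends on [2:e]
#4=o has no predecessor
#5=u depends on [1:c]
#6=u depends on [5:u]
sources: [0:i, 1:c, 4:o]
N(rest) = Σ N(rest − s) over sources s of rest; N(one piece) = 1:
  size 1 → [0]=1  [3]=1  [4]=1  [6]=1
  size 2 → [0,3]=2  [0,4]=2  [0,6]=2  [2,3]=1  [3,4]=2  [3,6]=2  [4,6]=2  [5,6]=1
  size 3 → [0,2,3]=3  [0,3,4]=6  [0,3,6]=6  [0,4,6]=6  [0,5,6]=3  [2,3,4]=3  [2,3,6]=3  [3,4,6]=6  [3,5,6]=3  [4,5,6]=3
  size 4 → [0,2,3,4]=12  [0,2,3,6]=12  [0,3,4,6]=24  [0,3,5,6]=12  [0,4,5,6]=12  [2,3,4,6]=12  [2,3,5,6]=6  [3,4,5,6]=12
  size 5 → [0,2,3,4,6]=60  [0,2,3,5,6]=30  [0,3,4,5,6]=60  [1,2,3,5,6]=6  [2,3,4,5,6]=30
  first=0(i) contributes 36
  first=1(c) contributes 180
  first=4(o) contributes 36
|[w]| = 252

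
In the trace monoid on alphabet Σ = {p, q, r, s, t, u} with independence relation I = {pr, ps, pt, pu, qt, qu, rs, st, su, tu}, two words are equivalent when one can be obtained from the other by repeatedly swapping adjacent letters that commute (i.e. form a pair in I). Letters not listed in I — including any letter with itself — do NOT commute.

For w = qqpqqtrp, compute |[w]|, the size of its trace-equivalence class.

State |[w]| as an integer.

piece 0:q — minimal
piece 1:q rests on {0:q}
piece 2:p rests on {1:q}
piece 3:q rests on {2:p}
piece 4:q rests on {3:q}
piece 5:t — minimal
piece 6:r rests on {4:q, 5:t}
piece 7:p rests on {4:q}
minimal pieces: {0:q, 5:t}
ways to finish when only these pieces remain (= sum over removing one remaining piece with nothing left below it):
  1 left: {6}→1  {7}→1
  2 left: {5,6}→1  {6,7}→2
  3 left: {4,6,7}→2  {5,6,7}→3
  4 left: {3,4,6,7}→2  {4,5,6,7}→5
  5 left: {2,3,4,6,7}→2  {3,4,5,6,7}→7
  6 left: {1,2,3,4,6,7}→2  {2,3,4,5,6,7}→9
  placing 0:q first → 11 extensions
  placing 5:t first → 2 extensions
total linear extensions = 13

13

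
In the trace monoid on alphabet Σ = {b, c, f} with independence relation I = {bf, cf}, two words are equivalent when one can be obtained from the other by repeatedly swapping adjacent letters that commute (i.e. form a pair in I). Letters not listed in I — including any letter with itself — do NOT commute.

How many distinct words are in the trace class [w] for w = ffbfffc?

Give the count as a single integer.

drop 0:f onto floor
drop 1:f onto {0:f}
drop 2:b onto floor
drop 3:f onto {1:f}
drop 4:f onto {3:f}
drop 5:f onto {4:f}
drop 6:c onto {2:b}
ground layer = {0:f, 2:b}
drop-orders for the pieces not yet dropped (sum over which currently-grounded one goes next):
  1 to go: {5} 1  {6} 1
  2 to go: {2,6} 1  {4,5} 1  {5,6} 2
  3 to go: {2,5,6} 3  {3,4,5} 1  {4,5,6} 3
  4 to go: {1,3,4,5} 1  {2,4,5,6} 6  {3,4,5,6} 4
  5 to go: {0,1,3,4,5} 1  {1,3,4,5,6} 5  {2,3,4,5,6} 10
  if 0:f drops first: 15 orders
  if 2:b drops first: 6 orders
heap linearizations: 21

21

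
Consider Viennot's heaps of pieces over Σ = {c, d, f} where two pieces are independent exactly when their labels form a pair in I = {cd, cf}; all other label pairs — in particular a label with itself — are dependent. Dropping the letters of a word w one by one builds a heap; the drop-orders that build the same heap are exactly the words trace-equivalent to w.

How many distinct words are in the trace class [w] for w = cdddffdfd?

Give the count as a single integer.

9

drop 0:c onto floor
drop 1:d onto floor
drop 2:d onto {1:d}
drop 3:d onto {2:d}
drop 4:f onto {3:d}
drop 5:f onto {4:f}
drop 6:d onto {5:f}
drop 7:f onto {6:d}
drop 8:d onto {7:f}
ground layer = {0:c, 1:d}
drop-orders for the pieces not yet dropped (sum over which currently-grounded one goes next):
  1 to go: {0} 1  {8} 1
  2 to go: {0,8} 2  {7,8} 1
  3 to go: {0,7,8} 3  {6,7,8} 1
  4 to go: {0,6,7,8} 4  {5,6,7,8} 1
  5 to go: {0,5,6,7,8} 5  {4,5,6,7,8} 1
  6 to go: {0,4,5,6,7,8} 6  {3,4,5,6,7,8} 1
  7 to go: {0,3,4,5,6,7,8} 7  {2,3,4,5,6,7,8} 1
  if 0:c drops first: 1 orders
  if 1:d drops first: 8 orders
heap linearizations: 9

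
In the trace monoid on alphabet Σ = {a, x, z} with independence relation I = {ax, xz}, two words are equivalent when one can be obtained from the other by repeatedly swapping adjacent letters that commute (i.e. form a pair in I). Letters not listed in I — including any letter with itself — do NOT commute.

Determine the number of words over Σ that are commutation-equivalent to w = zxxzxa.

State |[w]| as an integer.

drop 0:z onto floor
drop 1:x onto floor
drop 2:x onto {1:x}
drop 3:z onto {0:z}
drop 4:x onto {2:x}
drop 5:a onto {3:z}
ground layer = {0:z, 1:x}
drop-orders for the pieces not yet dropped (sum over which currently-grounded one goes next):
  1 to go: {4} 1  {5} 1
  2 to go: {2,4} 1  {3,5} 1  {4,5} 2
  3 to go: {0,3,5} 1  {1,2,4} 1  {2,4,5} 3  {3,4,5} 3
  4 to go: {0,3,4,5} 4  {1,2,4,5} 4  {2,3,4,5} 6
  if 0:z drops first: 10 orders
  if 1:x drops first: 10 orders
heap linearizations: 20

20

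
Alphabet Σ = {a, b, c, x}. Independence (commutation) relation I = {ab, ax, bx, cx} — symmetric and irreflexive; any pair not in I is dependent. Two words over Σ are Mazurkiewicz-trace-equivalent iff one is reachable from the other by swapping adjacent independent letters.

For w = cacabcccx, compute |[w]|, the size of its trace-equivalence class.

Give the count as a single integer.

18

drop 0:c onto floor
drop 1:a onto {0:c}
drop 2:c onto {1:a}
drop 3:a onto {2:c}
drop 4:b onto {2:c}
drop 5:c onto {3:a, 4:b}
drop 6:c onto {5:c}
drop 7:c onto {6:c}
drop 8:x onto floor
ground layer = {0:c, 8:x}
drop-orders for the pieces not yet dropped (sum over which currently-grounded one goes next):
  1 to go: {7} 1  {8} 1
  2 to go: {6,7} 1  {7,8} 2
  3 to go: {5,6,7} 1  {6,7,8} 3
  4 to go: {3,5,6,7} 1  {4,5,6,7} 1  {5,6,7,8} 4
  5 to go: {3,4,5,6,7} 2  {3,5,6,7,8} 5  {4,5,6,7,8} 5
  6 to go: {2,3,4,5,6,7} 2  {3,4,5,6,7,8} 12
  7 to go: {1,2,3,4,5,6,7} 2  {2,3,4,5,6,7,8} 14
  if 0:c drops first: 16 orders
  if 8:x drops first: 2 orders
heap linearizations: 18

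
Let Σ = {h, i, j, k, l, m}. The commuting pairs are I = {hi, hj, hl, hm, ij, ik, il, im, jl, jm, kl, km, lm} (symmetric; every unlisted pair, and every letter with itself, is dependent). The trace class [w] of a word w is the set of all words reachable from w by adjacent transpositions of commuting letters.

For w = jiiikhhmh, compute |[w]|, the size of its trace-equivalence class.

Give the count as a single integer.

#0=j has no predecessor
#1=i has no predecessor
#2=i depends on [1:i]
#3=i depends on [2:i]
#4=k depends on [0:j]
#5=h depends on [4:k]
#6=h depends on [5:h]
#7=m has no predecessor
#8=h depends on [6:h]
sources: [0:j, 1:i, 7:m]
N(rest) = Σ N(rest − s) over sources s of rest; N(one piece) = 1:
  size 1 → [3]=1  [7]=1  [8]=1
  size 2 → [2,3]=1  [3,7]=2  [3,8]=2  [6,8]=1  [7,8]=2
  size 3 → [1,2,3]=1  [2,3,7]=3  [2,3,8]=3  [3,6,8]=3  [3,7,8]=6  [5,6,8]=1  [6,7,8]=3
  size 4 → [1,2,3,7]=4  [1,2,3,8]=4  [2,3,6,8]=6  [2,3,7,8]=12  [3,5,6,8]=4  [3,6,7,8]=12  [4,5,6,8]=1  [5,6,7,8]=4
  size 5 → [0,4,5,6,8]=1  [1,2,3,6,8]=10  [1,2,3,7,8]=20  [2,3,5,6,8]=10  [2,3,6,7,8]=30  [3,4,5,6,8]=5  [3,5,6,7,8]=20  [4,5,6,7,8]=5
  size 6 → [0,3,4,5,6,8]=6  [0,4,5,6,7,8]=6  [1,2,3,5,6,8]=20  [1,2,3,6,7,8]=60  [2,3,4,5,6,8]=15  [2,3,5,6,7,8]=60  [3,4,5,6,7,8]=30
  size 7 → [0,2,3,4,5,6,8]=21  [0,3,4,5,6,7,8]=42  [1,2,3,4,5,6,8]=35  [1,2,3,5,6,7,8]=140  [2,3,4,5,6,7,8]=105
  first=0(j) contributes 280
  first=1(i) contributes 168
  first=7(m) contributes 56
|[w]| = 504

504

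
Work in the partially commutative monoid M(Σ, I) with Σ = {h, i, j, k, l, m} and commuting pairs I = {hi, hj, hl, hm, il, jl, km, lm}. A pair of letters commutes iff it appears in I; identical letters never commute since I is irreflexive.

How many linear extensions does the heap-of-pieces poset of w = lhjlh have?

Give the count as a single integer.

30

piece 0:l — minimal
piece 1:h — minimal
piece 2:j — minimal
piece 3:l rests on {0:l}
piece 4:h rests on {1:h}
minimal pieces: {0:l, 1:h, 2:j}
ways to finish when only these pieces remain (= sum over removing one remaining piece with nothing left below it):
  1 left: {2}→1  {3}→1  {4}→1
  2 left: {0,3}→1  {1,4}→1  {2,3}→2  {2,4}→2  {3,4}→2
  3 left: {0,2,3}→3  {0,3,4}→3  {1,2,4}→3  {1,3,4}→3  {2,3,4}→6
  placing 0:l first → 12 extensions
  placing 1:h first → 12 extensions
  placing 2:j first → 6 extensions
total linear extensions = 30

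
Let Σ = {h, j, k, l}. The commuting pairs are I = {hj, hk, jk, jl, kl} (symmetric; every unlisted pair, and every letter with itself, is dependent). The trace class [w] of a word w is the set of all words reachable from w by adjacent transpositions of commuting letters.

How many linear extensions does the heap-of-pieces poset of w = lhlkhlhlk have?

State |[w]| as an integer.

36

drop 0:l onto floor
drop 1:h onto {0:l}
drop 2:l onto {1:h}
drop 3:k onto floor
drop 4:h onto {2:l}
drop 5:l onto {4:h}
drop 6:h onto {5:l}
drop 7:l onto {6:h}
drop 8:k onto {3:k}
ground layer = {0:l, 3:k}
drop-orders for the pieces not yet dropped (sum over which currently-grounded one goes next):
  1 to go: {7} 1  {8} 1
  2 to go: {3,8} 1  {6,7} 1  {7,8} 2
  3 to go: {3,7,8} 3  {5,6,7} 1  {6,7,8} 3
  4 to go: {3,6,7,8} 6  {4,5,6,7} 1  {5,6,7,8} 4
  5 to go: {2,4,5,6,7} 1  {3,5,6,7,8} 10  {4,5,6,7,8} 5
  6 to go: {1,2,4,5,6,7} 1  {2,4,5,6,7,8} 6  {3,4,5,6,7,8} 15
  7 to go: {0,1,2,4,5,6,7} 1  {1,2,4,5,6,7,8} 7  {2,3,4,5,6,7,8} 21
  if 0:l drops first: 28 orders
  if 3:k drops first: 8 orders
heap linearizations: 36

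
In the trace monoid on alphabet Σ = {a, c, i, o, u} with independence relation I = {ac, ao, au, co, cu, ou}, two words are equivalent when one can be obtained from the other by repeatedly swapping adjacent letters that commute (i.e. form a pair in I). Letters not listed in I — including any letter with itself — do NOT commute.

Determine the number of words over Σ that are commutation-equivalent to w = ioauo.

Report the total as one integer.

12

0(i) covers ∅
1(o) covers 0:i
2(a) covers 0:i
3(u) covers 0:i
4(o) covers 1:o
floor of heap: 0:i
completions by unplaced set U, small U first (add the entries for U minus each lowest piece of U):
  |U|=1: {2}:1  {3}:1  {4}:1
  |U|=2: {1,4}:1  {2,3}:2  {2,4}:2  {3,4}:2
  |U|=3: {1,2,4}:3  {1,3,4}:3  {2,3,4}:6
  start at 0(i): 12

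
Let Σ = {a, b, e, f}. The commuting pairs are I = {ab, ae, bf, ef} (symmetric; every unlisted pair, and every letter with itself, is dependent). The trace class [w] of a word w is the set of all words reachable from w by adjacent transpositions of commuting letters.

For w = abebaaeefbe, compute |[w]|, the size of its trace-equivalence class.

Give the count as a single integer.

piece 0:a — minimal
piece 1:b — minimal
piece 2:e rests on {1:b}
piece 3:b rests on {2:e}
piece 4:a rests on {0:a}
piece 5:a rests on {4:a}
piece 6:e rests on {3:b}
piece 7:e rests on {6:e}
piece 8:f rests on {5:a}
piece 9:b rests on {7:e}
piece 10:e rests on {9:b}
minimal pieces: {0:a, 1:b}
ways to finish when only these pieces remain (= sum over removing one remaining piece with nothing left below it):
  1 left: {8}→1  {10}→1
  2 left: {5,8}→1  {8,10}→2  {9,10}→1
  3 left: {4,5,8}→1  {5,8,10}→3  {7,9,10}→1  {8,9,10}→3
  4 left: {0,4,5,8}→1  {4,5,8,10}→4  {5,8,9,10}→6  {6,7,9,10}→1  {7,8,9,10}→4
  5 left: {0,4,5,8,10}→5  {3,6,7,9,10}→1  {4,5,8,9,10}→10  {5,7,8,9,10}→10  {6,7,8,9,10}→5
  6 left: {0,4,5,8,9,10}→15  {2,3,6,7,9,10}→1  {3,6,7,8,9,10}→6  {4,5,7,8,9,10}→20  {5,6,7,8,9,10}→15
  7 left: {0,4,5,7,8,9,10}→35  {1,2,3,6,7,9,10}→1  {2,3,6,7,8,9,10}→7  {3,5,6,7,8,9,10}→21  {4,5,6,7,8,9,10}→35
  8 left: {0,4,5,6,7,8,9,10}→70  {1,2,3,6,7,8,9,10}→8  {2,3,5,6,7,8,9,10}→28  {3,4,5,6,7,8,9,10}→56
  9 left: {0,3,4,5,6,7,8,9,10}→126  {1,2,3,5,6,7,8,9,10}→36  {2,3,4,5,6,7,8,9,10}→84
  placing 0:a first → 120 extensions
  placing 1:b first → 210 extensions
total linear extensions = 330

330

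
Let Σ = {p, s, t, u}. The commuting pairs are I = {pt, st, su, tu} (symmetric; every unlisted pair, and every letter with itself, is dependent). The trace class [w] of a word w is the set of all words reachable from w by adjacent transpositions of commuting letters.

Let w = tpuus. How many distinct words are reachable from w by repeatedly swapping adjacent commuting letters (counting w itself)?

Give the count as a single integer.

15

drop 0:t onto floor
drop 1:p onto floor
drop 2:u onto {1:p}
drop 3:u onto {2:u}
drop 4:s onto {1:p}
ground layer = {0:t, 1:p}
drop-orders for the pieces not yet dropped (sum over which currently-grounded one goes next):
  1 to go: {0} 1  {3} 1  {4} 1
  2 to go: {0,3} 2  {0,4} 2  {2,3} 1  {3,4} 2
  3 to go: {0,2,3} 3  {0,3,4} 6  {2,3,4} 3
  if 0:t drops first: 3 orders
  if 1:p drops first: 12 orders
heap linearizations: 15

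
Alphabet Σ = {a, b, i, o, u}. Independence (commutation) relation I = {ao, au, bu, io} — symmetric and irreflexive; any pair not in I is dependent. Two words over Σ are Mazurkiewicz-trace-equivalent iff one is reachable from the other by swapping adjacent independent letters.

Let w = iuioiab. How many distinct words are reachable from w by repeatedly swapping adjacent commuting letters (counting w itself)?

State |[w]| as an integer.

4

piece 0:i — minimal
piece 1:u rests on {0:i}
piece 2:i rests on {1:u}
piece 3:o rests on {1:u}
piece 4:i rests on {2:i}
piece 5:a rests on {4:i}
piece 6:b rests on {3:o, 5:a}
minimal pieces: {0:i}
ways to finish when only these pieces remain (= sum over removing one remaining piece with nothing left below it):
  1 left: {6}→1
  2 left: {3,6}→1  {5,6}→1
  3 left: {3,5,6}→2  {4,5,6}→1
  4 left: {2,4,5,6}→1  {3,4,5,6}→3
  5 left: {2,3,4,5,6}→4
  placing 0:i first → 4 extensions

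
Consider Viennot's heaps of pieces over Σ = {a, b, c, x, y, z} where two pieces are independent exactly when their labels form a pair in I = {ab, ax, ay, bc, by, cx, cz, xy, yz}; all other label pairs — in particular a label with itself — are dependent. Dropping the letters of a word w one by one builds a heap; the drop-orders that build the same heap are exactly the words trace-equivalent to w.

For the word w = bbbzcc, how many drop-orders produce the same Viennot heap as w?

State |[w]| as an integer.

15

#0=b has no predecessor
#1=b depends on [0:b]
#2=b depends on [1:b]
#3=z depends on [2:b]
#4=c has no predecessor
#5=c depends on [4:c]
sources: [0:b, 4:c]
N(rest) = Σ N(rest − s) over sources s of rest; N(one piece) = 1:
  size 1 → [3]=1  [5]=1
  size 2 → [2,3]=1  [3,5]=2  [4,5]=1
  size 3 → [1,2,3]=1  [2,3,5]=3  [3,4,5]=3
  size 4 → [0,1,2,3]=1  [1,2,3,5]=4  [2,3,4,5]=6
  first=0(b) contributes 10
  first=4(c) contributes 5
|[w]| = 15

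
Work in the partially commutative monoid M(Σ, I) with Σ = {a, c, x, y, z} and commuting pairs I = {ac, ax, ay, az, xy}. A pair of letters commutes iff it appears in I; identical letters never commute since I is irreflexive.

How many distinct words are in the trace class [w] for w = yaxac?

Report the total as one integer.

20

piece 0:y — minimal
piece 1:a — minimal
piece 2:x — minimal
piece 3:a rests on {1:a}
piece 4:c rests on {0:y, 2:x}
minimal pieces: {0:y, 1:a, 2:x}
ways to finish when only these pieces remain (= sum over removing one remaining piece with nothing left below it):
  1 left: {3}→1  {4}→1
  2 left: {0,4}→1  {1,3}→1  {2,4}→1  {3,4}→2
  3 left: {0,2,4}→2  {0,3,4}→3  {1,3,4}→3  {2,3,4}→3
  placing 0:y first → 6 extensions
  placing 1:a first → 8 extensions
  placing 2:x first → 6 extensions
total linear extensions = 20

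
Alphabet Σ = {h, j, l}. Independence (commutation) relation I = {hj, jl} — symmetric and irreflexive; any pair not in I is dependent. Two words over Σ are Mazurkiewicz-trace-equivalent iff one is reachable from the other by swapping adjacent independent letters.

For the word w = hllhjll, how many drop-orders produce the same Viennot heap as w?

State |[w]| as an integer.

#0=h has no predecessor
#1=l depends on [0:h]
#2=l depends on [1:l]
#3=h depends on [2:l]
#4=j has no predecessor
#5=l depends on [3:h]
#6=l depends on [5:l]
sources: [0:h, 4:j]
N(rest) = Σ N(rest − s) over sources s of rest; N(one piece) = 1:
  size 1 → [4]=1  [6]=1
  size 2 → [4,6]=2  [5,6]=1
  size 3 → [3,5,6]=1  [4,5,6]=3
  size 4 → [2,3,5,6]=1  [3,4,5,6]=4
  size 5 → [1,2,3,5,6]=1  [2,3,4,5,6]=5
  first=0(h) contributes 6
  first=4(j) contributes 1
|[w]| = 7

7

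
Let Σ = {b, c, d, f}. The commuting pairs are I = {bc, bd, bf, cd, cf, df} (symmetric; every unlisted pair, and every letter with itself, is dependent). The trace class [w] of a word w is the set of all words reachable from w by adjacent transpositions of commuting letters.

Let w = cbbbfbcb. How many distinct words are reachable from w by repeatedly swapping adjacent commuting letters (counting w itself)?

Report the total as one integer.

#0=c has no predecessor
#1=b has no predecessor
#2=b depends on [1:b]
#3=b depends on [2:b]
#4=f has no predecessor
#5=b depends on [3:b]
#6=c depends on [0:c]
#7=b depends on [5:b]
sources: [0:c, 1:b, 4:f]
N(rest) = Σ N(rest − s) over sources s of rest; N(one piece) = 1:
  size 1 → [4]=1  [6]=1  [7]=1
  size 2 → [0,6]=1  [4,6]=2  [4,7]=2  [5,7]=1  [6,7]=2
  size 3 → [0,4,6]=3  [0,6,7]=3  [3,5,7]=1  [4,5,7]=3  [4,6,7]=6  [5,6,7]=3
  size 4 → [0,4,6,7]=12  [0,5,6,7]=6  [2,3,5,7]=1  [3,4,5,7]=4  [3,5,6,7]=4  [4,5,6,7]=12
  size 5 → [0,3,5,6,7]=10  [0,4,5,6,7]=30  [1,2,3,5,7]=1  [2,3,4,5,7]=5  [2,3,5,6,7]=5  [3,4,5,6,7]=20
  size 6 → [0,2,3,5,6,7]=15  [0,3,4,5,6,7]=60  [1,2,3,4,5,7]=6  [1,2,3,5,6,7]=6  [2,3,4,5,6,7]=30
  first=0(c) contributes 42
  first=1(b) contributes 105
  first=4(f) contributes 21
|[w]| = 168

168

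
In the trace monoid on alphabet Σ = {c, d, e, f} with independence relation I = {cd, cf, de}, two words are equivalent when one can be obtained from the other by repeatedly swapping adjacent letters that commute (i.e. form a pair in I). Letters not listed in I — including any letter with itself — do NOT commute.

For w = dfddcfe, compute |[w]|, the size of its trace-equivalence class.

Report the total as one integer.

6

drop 0:d onto floor
drop 1:f onto {0:d}
drop 2:d onto {1:f}
drop 3:d onto {2:d}
drop 4:c onto floor
drop 5:f onto {3:d}
drop 6:e onto {4:c, 5:f}
ground layer = {0:d, 4:c}
drop-orders for the pieces not yet dropped (sum over which currently-grounded one goes next):
  1 to go: {6} 1
  2 to go: {4,6} 1  {5,6} 1
  3 to go: {3,5,6} 1  {4,5,6} 2
  4 to go: {2,3,5,6} 1  {3,4,5,6} 3
  5 to go: {1,2,3,5,6} 1  {2,3,4,5,6} 4
  if 0:d drops first: 5 orders
  if 4:c drops first: 1 orders
heap linearizations: 6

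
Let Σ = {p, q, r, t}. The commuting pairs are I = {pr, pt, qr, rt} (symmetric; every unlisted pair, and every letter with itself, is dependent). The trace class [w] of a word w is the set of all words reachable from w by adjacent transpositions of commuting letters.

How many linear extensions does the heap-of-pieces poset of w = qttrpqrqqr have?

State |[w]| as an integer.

0(q) covers ∅
1(t) covers 0:q
2(t) covers 1:t
3(r) covers ∅
4(p) covers 0:q
5(q) covers 2:t, 4:p
6(r) covers 3:r
7(q) covers 5:q
8(q) covers 7:q
9(r) covers 6:r
floor of heap: 0:q, 3:r
completions by unplaced set U, small U first (add the entries for U minus each lowest piece of U):
  |U|=1: {8}:1  {9}:1
  |U|=2: {6,9}:1  {7,8}:1  {8,9}:2
  |U|=3: {3,6,9}:1  {5,7,8}:1  {6,8,9}:3  {7,8,9}:3
  |U|=4: {2,5,7,8}:1  {3,6,8,9}:4  {4,5,7,8}:1  {5,7,8,9}:4  {6,7,8,9}:6
  |U|=5: {1,2,5,7,8}:1  {2,4,5,7,8}:2  {2,5,7,8,9}:5  {3,6,7,8,9}:10  {4,5,7,8,9}:5  {5,6,7,8,9}:10
  |U|=6: {1,2,4,5,7,8}:3  {1,2,5,7,8,9}:6  {2,4,5,7,8,9}:12  {2,5,6,7,8,9}:15  {3,5,6,7,8,9}:20  {4,5,6,7,8,9}:15
  |U|=7: {0,1,2,4,5,7,8}:3  {1,2,4,5,7,8,9}:21  {1,2,5,6,7,8,9}:21  {2,3,5,6,7,8,9}:35  {2,4,5,6,7,8,9}:42  {3,4,5,6,7,8,9}:35
  |U|=8: {0,1,2,4,5,7,8,9}:24  {1,2,3,5,6,7,8,9}:56  {1,2,4,5,6,7,8,9}:84  {2,3,4,5,6,7,8,9}:112
  start at 0(q): 252
  start at 3(r): 108
sum over floor = 360

360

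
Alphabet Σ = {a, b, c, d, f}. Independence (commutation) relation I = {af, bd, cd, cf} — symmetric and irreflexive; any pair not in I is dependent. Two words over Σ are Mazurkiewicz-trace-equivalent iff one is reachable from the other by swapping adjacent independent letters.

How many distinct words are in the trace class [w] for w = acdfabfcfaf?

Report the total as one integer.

piece 0:a — minimal
piece 1:c rests on {0:a}
piece 2:d rests on {0:a}
piece 3:f rests on {2:d}
piece 4:a rests on {1:c, 2:d}
piece 5:b rests on {3:f, 4:a}
piece 6:f rests on {5:b}
piece 7:c rests on {5:b}
piece 8:f rests on {6:f}
piece 9:a rests on {7:c}
piece 10:f rests on {8:f}
minimal pieces: {0:a}
ways to finish when only these pieces remain (= sum over removing one remaining piece with nothing left below it):
  1 left: {9}→1  {10}→1
  2 left: {7,9}→1  {8,10}→1  {9,10}→2
  3 left: {6,8,10}→1  {7,9,10}→3  {8,9,10}→3
  4 left: {6,8,9,10}→4  {7,8,9,10}→6
  5 left: {6,7,8,9,10}→10
  6 left: {5,6,7,8,9,10}→10
  7 left: {3,5,6,7,8,9,10}→10  {4,5,6,7,8,9,10}→10
  8 left: {1,4,5,6,7,8,9,10}→10  {3,4,5,6,7,8,9,10}→20
  9 left: {1,3,4,5,6,7,8,9,10}→30  {2,3,4,5,6,7,8,9,10}→20
  placing 0:a first → 50 extensions

50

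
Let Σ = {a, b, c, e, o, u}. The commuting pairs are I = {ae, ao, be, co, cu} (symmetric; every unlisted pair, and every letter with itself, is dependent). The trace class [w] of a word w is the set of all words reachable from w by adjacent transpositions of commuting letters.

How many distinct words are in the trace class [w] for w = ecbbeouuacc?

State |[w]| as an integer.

3

piece 0:e — minimal
piece 1:c rests on {0:e}
piece 2:b rests on {1:c}
piece 3:b rests on {2:b}
piece 4:e rests on {1:c}
piece 5:o rests on {3:b, 4:e}
piece 6:u rests on {5:o}
piece 7:u rests on {6:u}
piece 8:a rests on {7:u}
piece 9:c rests on {8:a}
piece 10:c rests on {9:c}
minimal pieces: {0:e}
ways to finish when only these pieces remain (= sum over removing one remaining piece with nothing left below it):
  1 left: {10}→1
  2 left: {9,10}→1
  3 left: {8,9,10}→1
  4 left: {7,8,9,10}→1
  5 left: {6,7,8,9,10}→1
  6 left: {5,6,7,8,9,10}→1
  7 left: {3,5,6,7,8,9,10}→1  {4,5,6,7,8,9,10}→1
  8 left: {2,3,5,6,7,8,9,10}→1  {3,4,5,6,7,8,9,10}→2
  9 left: {2,3,4,5,6,7,8,9,10}→3
  placing 0:e first → 3 extensions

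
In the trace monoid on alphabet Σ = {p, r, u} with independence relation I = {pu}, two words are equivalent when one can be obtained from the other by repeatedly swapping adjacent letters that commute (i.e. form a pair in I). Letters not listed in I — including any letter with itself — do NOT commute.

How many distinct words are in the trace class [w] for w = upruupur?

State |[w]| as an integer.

8

#0=u has no predecessor
#1=p has no predecessor
#2=r depends on [0:u, 1:p]
#3=u depends on [2:r]
#4=u depends on [3:u]
#5=p depends on [2:r]
#6=u depends on [4:u]
#7=r depends on [5:p, 6:u]
sources: [0:u, 1:p]
N(rest) = Σ N(rest − s) over sources s of rest; N(one piece) = 1:
  size 1 → [7]=1
  size 2 → [5,7]=1  [6,7]=1
  size 3 → [4,6,7]=1  [5,6,7]=2
  size 4 → [3,4,6,7]=1  [4,5,6,7]=3
  size 5 → [3,4,5,6,7]=4
  size 6 → [2,3,4,5,6,7]=4
  first=0(u) contributes 4
  first=1(p) contributes 4
|[w]| = 8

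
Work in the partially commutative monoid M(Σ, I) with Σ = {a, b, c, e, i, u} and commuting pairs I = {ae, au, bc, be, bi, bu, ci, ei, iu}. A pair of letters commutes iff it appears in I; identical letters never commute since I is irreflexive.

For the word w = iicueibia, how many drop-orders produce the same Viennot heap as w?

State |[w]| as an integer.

piece 0:i — minimal
piece 1:i rests on {0:i}
piece 2:c — minimal
piece 3:u rests on {2:c}
piece 4:e rests on {3:u}
piece 5:i rests on {1:i}
piece 6:b — minimal
piece 7:i rests on {5:i}
piece 8:a rests on {2:c, 6:b, 7:i}
minimal pieces: {0:i, 2:c, 6:b}
ways to finish when only these pieces remain (= sum over removing one remaining piece with nothing left below it):
  1 left: {4}→1  {8}→1
  2 left: {3,4}→1  {4,8}→2  {6,8}→1  {7,8}→1
  3 left: {3,4,8}→3  {4,6,8}→3  {4,7,8}→3  {5,7,8}→1  {6,7,8}→2
  4 left: {1,5,7,8}→1  {2,3,4,8}→3  {3,4,6,8}→6  {3,4,7,8}→6  {4,5,7,8}→4  {4,6,7,8}→8  {5,6,7,8}→3
  5 left: {0,1,5,7,8}→1  {1,4,5,7,8}→5  {1,5,6,7,8}→4  {2,3,4,6,8}→9  {2,3,4,7,8}→9  {3,4,5,7,8}→10  {3,4,6,7,8}→20  {4,5,6,7,8}→15
  6 left: {0,1,4,5,7,8}→6  {0,1,5,6,7,8}→5  {1,3,4,5,7,8}→15  {1,4,5,6,7,8}→24  {2,3,4,5,7,8}→19  {2,3,4,6,7,8}→38  {3,4,5,6,7,8}→45
  7 left: {0,1,3,4,5,7,8}→21  {0,1,4,5,6,7,8}→35  {1,2,3,4,5,7,8}→34  {1,3,4,5,6,7,8}→84  {2,3,4,5,6,7,8}→102
  placing 0:i first → 220 extensions
  placing 2:c first → 140 extensions
  placing 6:b first → 55 extensions
total linear extensions = 415

415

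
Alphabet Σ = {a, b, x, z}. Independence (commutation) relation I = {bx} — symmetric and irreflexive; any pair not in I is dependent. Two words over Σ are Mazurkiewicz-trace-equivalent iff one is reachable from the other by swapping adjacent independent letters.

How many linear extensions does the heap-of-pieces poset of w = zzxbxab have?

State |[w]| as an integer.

3

0(z) covers ∅
1(z) covers 0:z
2(x) covers 1:z
3(b) covers 1:z
4(x) covers 2:x
5(a) covers 3:b, 4:x
6(b) covers 5:a
floor of heap: 0:z
completions by unplaced set U, small U first (add the entries for U minus each lowest piece of U):
  |U|=1: {6}:1
  |U|=2: {5,6}:1
  |U|=3: {3,5,6}:1  {4,5,6}:1
  |U|=4: {2,4,5,6}:1  {3,4,5,6}:2
  |U|=5: {2,3,4,5,6}:3
  start at 0(z): 3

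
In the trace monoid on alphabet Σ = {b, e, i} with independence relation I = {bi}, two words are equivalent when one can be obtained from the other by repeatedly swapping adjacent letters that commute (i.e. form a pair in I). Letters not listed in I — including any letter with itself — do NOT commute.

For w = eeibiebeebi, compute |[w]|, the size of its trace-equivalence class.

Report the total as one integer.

0(e) covers ∅
1(e) covers 0:e
2(i) covers 1:e
3(b) covers 1:e
4(i) covers 2:i
5(e) covers 3:b, 4:i
6(b) covers 5:e
7(e) covers 6:b
8(e) covers 7:e
9(b) covers 8:e
10(i) covers 8:e
floor of heap: 0:e
completions by unplaced set U, small U first (add the entries for U minus each lowest piece of U):
  |U|=1: {9}:1  {10}:1
  |U|=2: {9,10}:2
  |U|=3: {8,9,10}:2
  |U|=4: {7,8,9,10}:2
  |U|=5: {6,7,8,9,10}:2
  |U|=6: {5,6,7,8,9,10}:2
  |U|=7: {3,5,6,7,8,9,10}:2  {4,5,6,7,8,9,10}:2
  |U|=8: {2,4,5,6,7,8,9,10}:2  {3,4,5,6,7,8,9,10}:4
  |U|=9: {2,3,4,5,6,7,8,9,10}:6
  start at 0(e): 6

6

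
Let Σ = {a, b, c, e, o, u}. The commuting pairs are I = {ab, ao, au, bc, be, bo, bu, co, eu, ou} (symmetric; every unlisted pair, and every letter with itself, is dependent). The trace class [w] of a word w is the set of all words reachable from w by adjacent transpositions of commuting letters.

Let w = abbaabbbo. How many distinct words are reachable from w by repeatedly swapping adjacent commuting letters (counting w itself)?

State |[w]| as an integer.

0(a) covers ∅
1(b) covers ∅
2(b) covers 1:b
3(a) covers 0:a
4(a) covers 3:a
5(b) covers 2:b
6(b) covers 5:b
7(b) covers 6:b
8(o) covers ∅
floor of heap: 0:a, 1:b, 8:o
completions by unplaced set U, small U first (add the entries for U minus each lowest piece of U):
  |U|=1: {4}:1  {7}:1  {8}:1
  |U|=2: {3,4}:1  {4,7}:2  {4,8}:2  {6,7}:1  {7,8}:2
  |U|=3: {0,3,4}:1  {3,4,7}:3  {3,4,8}:3  {4,6,7}:3  {4,7,8}:6  {5,6,7}:1  {6,7,8}:3
  |U|=4: {0,3,4,7}:4  {0,3,4,8}:4  {2,5,6,7}:1  {3,4,6,7}:6  {3,4,7,8}:12  {4,5,6,7}:4  {4,6,7,8}:12  {5,6,7,8}:4
  |U|=5: {0,3,4,6,7}:10  {0,3,4,7,8}:20  {1,2,5,6,7}:1  {2,4,5,6,7}:5  {2,5,6,7,8}:5  {3,4,5,6,7}:10  {3,4,6,7,8}:30  {4,5,6,7,8}:20
  |U|=6: {0,3,4,5,6,7}:20  {0,3,4,6,7,8}:60  {1,2,4,5,6,7}:6  {1,2,5,6,7,8}:6  {2,3,4,5,6,7}:15  {2,4,5,6,7,8}:30  {3,4,5,6,7,8}:60
  |U|=7: {0,2,3,4,5,6,7}:35  {0,3,4,5,6,7,8}:140  {1,2,3,4,5,6,7}:21  {1,2,4,5,6,7,8}:42  {2,3,4,5,6,7,8}:105
  start at 0(a): 168
  start at 1(b): 280
  start at 8(o): 56
sum over floor = 504

504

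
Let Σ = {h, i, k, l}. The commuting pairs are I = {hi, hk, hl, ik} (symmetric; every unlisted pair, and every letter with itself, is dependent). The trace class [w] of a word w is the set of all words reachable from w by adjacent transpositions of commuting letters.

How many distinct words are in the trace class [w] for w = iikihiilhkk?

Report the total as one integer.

330

0(i) covers ∅
1(i) covers 0:i
2(k) covers ∅
3(i) covers 1:i
4(h) covers ∅
5(i) covers 3:i
6(i) covers 5:i
7(l) covers 2:k, 6:i
8(h) covers 4:h
9(k) covers 7:l
10(k) covers 9:k
floor of heap: 0:i, 2:k, 4:h
completions by unplaced set U, small U first (add the entries for U minus each lowest piece of U):
  |U|=1: {8}:1  {10}:1
  |U|=2: {4,8}:1  {8,10}:2  {9,10}:1
  |U|=3: {4,8,10}:3  {7,9,10}:1  {8,9,10}:3
  |U|=4: {2,7,9,10}:1  {4,8,9,10}:6  {6,7,9,10}:1  {7,8,9,10}:4
  |U|=5: {2,6,7,9,10}:2  {2,7,8,9,10}:5  {4,7,8,9,10}:10  {5,6,7,9,10}:1  {6,7,8,9,10}:5
  |U|=6: {2,4,7,8,9,10}:15  {2,5,6,7,9,10}:3  {2,6,7,8,9,10}:12  {3,5,6,7,9,10}:1  {4,6,7,8,9,10}:15  {5,6,7,8,9,10}:6
  |U|=7: {1,3,5,6,7,9,10}:1  {2,3,5,6,7,9,10}:4  {2,4,6,7,8,9,10}:42  {2,5,6,7,8,9,10}:21  {3,5,6,7,8,9,10}:7  {4,5,6,7,8,9,10}:21
  |U|=8: {0,1,3,5,6,7,9,10}:1  {1,2,3,5,6,7,9,10}:5  {1,3,5,6,7,8,9,10}:8  {2,3,5,6,7,8,9,10}:32  {2,4,5,6,7,8,9,10}:84  {3,4,5,6,7,8,9,10}:28
  |U|=9: {0,1,2,3,5,6,7,9,10}:6  {0,1,3,5,6,7,8,9,10}:9  {1,2,3,5,6,7,8,9,10}:45  {1,3,4,5,6,7,8,9,10}:36  {2,3,4,5,6,7,8,9,10}:144
  start at 0(i): 225
  start at 2(k): 45
  start at 4(h): 60
sum over floor = 330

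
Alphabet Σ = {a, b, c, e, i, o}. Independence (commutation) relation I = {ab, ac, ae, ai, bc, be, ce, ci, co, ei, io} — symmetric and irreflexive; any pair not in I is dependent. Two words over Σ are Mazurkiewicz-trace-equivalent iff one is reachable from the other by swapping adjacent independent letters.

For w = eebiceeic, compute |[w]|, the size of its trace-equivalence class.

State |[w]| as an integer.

drop 0:e onto floor
drop 1:e onto {0:e}
drop 2:b onto floor
drop 3:i onto {2:b}
drop 4:c onto floor
drop 5:e onto {1:e}
drop 6:e onto {5:e}
drop 7:i onto {3:i}
drop 8:c onto {4:c}
ground layer = {0:e, 2:b, 4:c}
drop-orders for the pieces not yet dropped (sum over which currently-grounded one goes next):
  1 to go: {6} 1  {7} 1  {8} 1
  2 to go: {3,7} 1  {4,8} 1  {5,6} 1  {6,7} 2  {6,8} 2  {7,8} 2
  3 to go: {1,5,6} 1  {2,3,7} 1  {3,6,7} 3  {3,7,8} 3  {4,6,8} 3  {4,7,8} 3  {5,6,7} 3  {5,6,8} 3  {6,7,8} 6
  4 to go: {0,1,5,6} 1  {1,5,6,7} 4  {1,5,6,8} 4  {2,3,6,7} 4  {2,3,7,8} 4  {3,4,7,8} 6  {3,5,6,7} 6  {3,6,7,8} 12  {4,5,6,8} 6  {4,6,7,8} 12  {5,6,7,8} 12
  5 to go: {0,1,5,6,7} 5  {0,1,5,6,8} 5  {1,3,5,6,7} 10  {1,4,5,6,8} 10  {1,5,6,7,8} 20  {2,3,4,7,8} 10  {2,3,5,6,7} 10  {2,3,6,7,8} 20  {3,4,6,7,8} 30  {3,5,6,7,8} 30  {4,5,6,7,8} 30
  6 to go: {0,1,3,5,6,7} 15  {0,1,4,5,6,8} 15  {0,1,5,6,7,8} 30  {1,2,3,5,6,7} 20  {1,3,5,6,7,8} 60  {1,4,5,6,7,8} 60  {2,3,4,6,7,8} 60  {2,3,5,6,7,8} 60  {3,4,5,6,7,8} 90
  7 to go: {0,1,2,3,5,6,7} 35  {0,1,3,5,6,7,8} 105  {0,1,4,5,6,7,8} 105  {1,2,3,5,6,7,8} 140  {1,3,4,5,6,7,8} 210  {2,3,4,5,6,7,8} 210
  if 0:e drops first: 560 orders
  if 2:b drops first: 420 orders
  if 4:c drops first: 280 orders
heap linearizations: 1260

1260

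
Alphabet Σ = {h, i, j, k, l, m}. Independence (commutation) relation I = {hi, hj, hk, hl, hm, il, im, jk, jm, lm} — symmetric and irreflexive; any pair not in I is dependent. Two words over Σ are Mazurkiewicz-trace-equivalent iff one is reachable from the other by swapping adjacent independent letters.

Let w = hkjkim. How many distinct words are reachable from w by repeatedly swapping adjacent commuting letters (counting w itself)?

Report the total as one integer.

42

piece 0:h — minimal
piece 1:k — minimal
piece 2:j — minimal
piece 3:k rests on {1:k}
piece 4:i rests on {2:j, 3:k}
piece 5:m rests on {3:k}
minimal pieces: {0:h, 1:k, 2:j}
ways to finish when only these pieces remain (= sum over removing one remaining piece with nothing left below it):
  1 left: {0}→1  {4}→1  {5}→1
  2 left: {0,4}→2  {0,5}→2  {2,4}→1  {4,5}→2
  3 left: {0,2,4}→3  {0,4,5}→6  {2,4,5}→3  {3,4,5}→2
  4 left: {0,2,4,5}→12  {0,3,4,5}→8  {1,3,4,5}→2  {2,3,4,5}→5
  placing 0:h first → 7 extensions
  placing 1:k first → 25 extensions
  placing 2:j first → 10 extensions
total linear extensions = 42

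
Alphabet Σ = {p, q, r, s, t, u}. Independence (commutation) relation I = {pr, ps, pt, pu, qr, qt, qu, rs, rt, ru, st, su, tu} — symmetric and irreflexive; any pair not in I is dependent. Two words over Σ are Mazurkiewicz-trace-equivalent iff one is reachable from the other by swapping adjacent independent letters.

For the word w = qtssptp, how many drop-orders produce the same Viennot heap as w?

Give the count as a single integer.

drop 0:q onto floor
drop 1:t onto floor
drop 2:s onto {0:q}
drop 3:s onto {2:s}
drop 4:p onto {0:q}
drop 5:t onto {1:t}
drop 6:p onto {4:p}
ground layer = {0:q, 1:t}
drop-orders for the pieces not yet dropped (sum over which currently-grounded one goes next):
  1 to go: {3} 1  {5} 1  {6} 1
  2 to go: {1,5} 1  {2,3} 1  {3,5} 2  {3,6} 2  {4,6} 1  {5,6} 2
  3 to go: {1,3,5} 3  {1,5,6} 3  {2,3,5} 3  {2,3,6} 3  {3,4,6} 3  {3,5,6} 6  {4,5,6} 3
  4 to go: {1,2,3,5} 6  {1,3,5,6} 12  {1,4,5,6} 6  {2,3,4,6} 6  {2,3,5,6} 12  {3,4,5,6} 12
  5 to go: {0,2,3,4,6} 6  {1,2,3,5,6} 30  {1,3,4,5,6} 30  {2,3,4,5,6} 30
  if 0:q drops first: 90 orders
  if 1:t drops first: 36 orders
heap linearizations: 126

126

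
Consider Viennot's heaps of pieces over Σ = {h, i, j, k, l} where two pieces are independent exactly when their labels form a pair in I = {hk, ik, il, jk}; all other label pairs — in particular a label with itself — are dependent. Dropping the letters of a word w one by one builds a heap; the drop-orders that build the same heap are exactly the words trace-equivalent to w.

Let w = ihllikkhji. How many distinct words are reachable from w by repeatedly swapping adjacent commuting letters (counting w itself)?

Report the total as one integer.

drop 0:i onto floor
drop 1:h onto {0:i}
drop 2:l onto {1:h}
drop 3:l onto {2:l}
drop 4:i onto {1:h}
drop 5:k onto {3:l}
drop 6:k onto {5:k}
drop 7:h onto {3:l, 4:i}
drop 8:j onto {7:h}
drop 9:i onto {8:j}
ground layer = {0:i}
drop-orders for the pieces not yet dropped (sum over which currently-grounded one goes next):
  1 to go: {6} 1  {9} 1
  2 to go: {5,6} 1  {6,9} 2  {8,9} 1
  3 to go: {5,6,9} 3  {6,8,9} 3  {7,8,9} 1
  4 to go: {4,7,8,9} 1  {5,6,8,9} 6  {6,7,8,9} 4
  5 to go: {4,6,7,8,9} 5  {5,6,7,8,9} 10
  6 to go: {3,5,6,7,8,9} 10  {4,5,6,7,8,9} 15
  7 to go: {2,3,5,6,7,8,9} 10  {3,4,5,6,7,8,9} 25
  8 to go: {2,3,4,5,6,7,8,9} 35
  if 0:i drops first: 35 orders

35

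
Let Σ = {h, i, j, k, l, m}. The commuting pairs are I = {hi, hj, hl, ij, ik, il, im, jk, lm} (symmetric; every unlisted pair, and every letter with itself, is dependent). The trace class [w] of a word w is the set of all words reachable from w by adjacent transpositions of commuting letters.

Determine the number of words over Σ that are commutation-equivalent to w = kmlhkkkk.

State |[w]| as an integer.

3

piece 0:k — minimal
piece 1:m rests on {0:k}
piece 2:l rests on {0:k}
piece 3:h rests on {1:m}
piece 4:k rests on {2:l, 3:h}
piece 5:k rests on {4:k}
piece 6:k rests on {5:k}
piece 7:k rests on {6:k}
minimal pieces: {0:k}
ways to finish when only these pieces remain (= sum over removing one remaining piece with nothing left below it):
  1 left: {7}→1
  2 left: {6,7}→1
  3 left: {5,6,7}→1
  4 left: {4,5,6,7}→1
  5 left: {2,4,5,6,7}→1  {3,4,5,6,7}→1
  6 left: {1,3,4,5,6,7}→1  {2,3,4,5,6,7}→2
  placing 0:k first → 3 extensions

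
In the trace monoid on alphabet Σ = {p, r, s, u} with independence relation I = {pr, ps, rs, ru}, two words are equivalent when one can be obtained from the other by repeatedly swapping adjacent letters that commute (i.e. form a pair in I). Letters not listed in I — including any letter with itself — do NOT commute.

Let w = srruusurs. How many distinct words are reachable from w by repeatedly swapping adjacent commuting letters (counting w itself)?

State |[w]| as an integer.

piece 0:s — minimal
piece 1:r — minimal
piece 2:r rests on {1:r}
piece 3:u rests on {0:s}
piece 4:u rests on {3:u}
piece 5:s rests on {4:u}
piece 6:u rests on {5:s}
piece 7:r rests on {2:r}
piece 8:s rests on {6:u}
minimal pieces: {0:s, 1:r}
ways to finish when only these pieces remain (= sum over removing one remaining piece with nothing left below it):
  1 left: {7}→1  {8}→1
  2 left: {2,7}→1  {6,8}→1  {7,8}→2
  3 left: {1,2,7}→1  {2,7,8}→3  {5,6,8}→1  {6,7,8}→3
  4 left: {1,2,7,8}→4  {2,6,7,8}→6  {4,5,6,8}→1  {5,6,7,8}→4
  5 left: {1,2,6,7,8}→10  {2,5,6,7,8}→10  {3,4,5,6,8}→1  {4,5,6,7,8}→5
  6 left: {0,3,4,5,6,8}→1  {1,2,5,6,7,8}→20  {2,4,5,6,7,8}→15  {3,4,5,6,7,8}→6
  7 left: {0,3,4,5,6,7,8}→7  {1,2,4,5,6,7,8}→35  {2,3,4,5,6,7,8}→21
  placing 0:s first → 56 extensions
  placing 1:r first → 28 extensions
total linear extensions = 84

84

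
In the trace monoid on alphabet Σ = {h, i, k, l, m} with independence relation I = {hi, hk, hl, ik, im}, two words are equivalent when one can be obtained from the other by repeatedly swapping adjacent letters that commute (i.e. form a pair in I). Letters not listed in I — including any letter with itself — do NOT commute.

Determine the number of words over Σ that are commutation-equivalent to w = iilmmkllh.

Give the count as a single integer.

4

piece 0:i — minimal
piece 1:i rests on {0:i}
piece 2:l rests on {1:i}
piece 3:m rests on {2:l}
piece 4:m rests on {3:m}
piece 5:k rests on {4:m}
piece 6:l rests on {5:k}
piece 7:l rests on {6:l}
piece 8:h rests on {4:m}
minimal pieces: {0:i}
ways to finish when only these pieces remain (= sum over removing one remaining piece with nothing left below it):
  1 left: {7}→1  {8}→1
  2 left: {6,7}→1  {7,8}→2
  3 left: {5,6,7}→1  {6,7,8}→3
  4 left: {5,6,7,8}→4
  5 left: {4,5,6,7,8}→4
  6 left: {3,4,5,6,7,8}→4
  7 left: {2,3,4,5,6,7,8}→4
  placing 0:i first → 4 extensions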